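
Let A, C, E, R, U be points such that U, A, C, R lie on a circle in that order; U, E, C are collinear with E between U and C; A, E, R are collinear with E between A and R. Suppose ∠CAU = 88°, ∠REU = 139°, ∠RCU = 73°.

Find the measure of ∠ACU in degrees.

1. ∠AEC = 139°  [vertical angles at E]
2. ∠RAU = 73°  [same arc UR]
3. ∠AEU = 41°  [linear pair at E on UC]
4. ∠AUC = 66°  [△UEA]
5. ∠ACU = 26°  [△UAC]

∠ACU = 26°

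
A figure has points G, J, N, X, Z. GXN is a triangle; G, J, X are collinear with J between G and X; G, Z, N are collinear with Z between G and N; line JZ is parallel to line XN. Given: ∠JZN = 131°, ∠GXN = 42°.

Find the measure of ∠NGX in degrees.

1. ∠GZJ = 49°  [linear pair at Z on GN]
2. ∠GJZ = 42°  [JZ∥XN, corresponding at J]
3. ∠JGZ = 89°  [△GJZ]
4. ∠NGX = 89°  [J on GX, Z on GN]

∠NGX = 89°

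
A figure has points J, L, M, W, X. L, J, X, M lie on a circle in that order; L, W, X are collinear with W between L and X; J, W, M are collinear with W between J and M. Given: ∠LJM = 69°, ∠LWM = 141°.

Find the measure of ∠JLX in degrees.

∠JLX = 72°

1. ∠LXM = 69°  [same arc LM]
2. ∠MWX = 39°  [linear pair at W on LX]
3. ∠JMX = 72°  [△XWM]
4. ∠JLX = 72°  [same arc JX]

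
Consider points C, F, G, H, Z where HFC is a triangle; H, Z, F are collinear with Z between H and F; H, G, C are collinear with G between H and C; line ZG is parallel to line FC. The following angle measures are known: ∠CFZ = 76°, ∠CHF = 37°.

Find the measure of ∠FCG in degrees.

1. ∠CFH = 76°  [Z on ray FH]
2. ∠FCH = 67°  [△HFC]
3. ∠FCG = 67°  [G on ray CH]

∠FCG = 67°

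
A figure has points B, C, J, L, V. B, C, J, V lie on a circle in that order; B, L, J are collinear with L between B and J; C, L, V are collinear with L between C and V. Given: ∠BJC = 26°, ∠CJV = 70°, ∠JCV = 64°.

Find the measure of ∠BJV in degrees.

∠BJV = 44°

1. ∠BVC = 26°  [same arc BC]
2. ∠CBV = 110°  [cyclic BCJV, opposite ∠B+∠J]
3. ∠BCV = 44°  [△BCV]
4. ∠BJV = 44°  [same arc BV]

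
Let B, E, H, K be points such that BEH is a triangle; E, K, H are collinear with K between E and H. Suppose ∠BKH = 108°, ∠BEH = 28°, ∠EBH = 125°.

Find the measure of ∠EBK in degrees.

∠EBK = 80°

1. ∠BKE = 72°  [linear pair at K on EH]
2. ∠BEK = 28°  [K on ray EH]
3. ∠EBK = 80°  [△BEK]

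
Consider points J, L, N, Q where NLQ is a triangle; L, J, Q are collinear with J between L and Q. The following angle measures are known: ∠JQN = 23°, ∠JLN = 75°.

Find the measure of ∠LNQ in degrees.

∠LNQ = 82°

1. ∠LQN = 23°  [J on ray QL]
2. ∠NLQ = 75°  [J on ray LQ]
3. ∠LNQ = 82°  [△NLQ]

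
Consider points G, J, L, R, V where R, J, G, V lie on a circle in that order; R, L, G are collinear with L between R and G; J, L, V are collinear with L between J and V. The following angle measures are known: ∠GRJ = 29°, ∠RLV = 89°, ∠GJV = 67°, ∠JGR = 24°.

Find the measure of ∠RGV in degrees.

1. ∠GVJ = 29°  [same arc JG]
2. ∠GLV = 91°  [linear pair at L on RG]
3. ∠RGV = 60°  [△GLV]

∠RGV = 60°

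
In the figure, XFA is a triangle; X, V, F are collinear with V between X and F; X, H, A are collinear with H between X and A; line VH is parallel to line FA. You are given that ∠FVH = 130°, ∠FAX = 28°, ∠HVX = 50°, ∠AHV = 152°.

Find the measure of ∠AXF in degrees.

1. ∠VHX = 28°  [VH∥FA, corresponding at H]
2. ∠HXV = 102°  [△XVH]
3. ∠AXF = 102°  [V on XF, H on XA]

∠AXF = 102°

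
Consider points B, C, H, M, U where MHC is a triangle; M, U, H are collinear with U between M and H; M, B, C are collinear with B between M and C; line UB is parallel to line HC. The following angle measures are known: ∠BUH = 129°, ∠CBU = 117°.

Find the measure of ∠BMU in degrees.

1. ∠BUM = 51°  [linear pair at U on MH]
2. ∠MBU = 63°  [linear pair at B on MC]
3. ∠BMU = 66°  [△MUB]

∠BMU = 66°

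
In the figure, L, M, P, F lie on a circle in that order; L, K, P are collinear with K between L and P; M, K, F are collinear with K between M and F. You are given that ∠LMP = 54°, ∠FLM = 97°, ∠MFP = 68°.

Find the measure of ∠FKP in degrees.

∠FKP = 87°

1. ∠LFP = 126°  [cyclic LMPF, opposite ∠M+∠F]
2. ∠FPM = 83°  [cyclic LMPF, opposite ∠L+∠P]
3. ∠FMP = 29°  [△MPF]
4. ∠FLP = 29°  [same arc PF]
5. ∠FPL = 25°  [△LPF]
6. ∠FKP = 87°  [△PKF]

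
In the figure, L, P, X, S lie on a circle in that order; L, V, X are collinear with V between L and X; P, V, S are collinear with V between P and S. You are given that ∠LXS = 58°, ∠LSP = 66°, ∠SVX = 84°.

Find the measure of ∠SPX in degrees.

∠SPX = 18°

1. ∠LPS = 58°  [same arc LS]
2. ∠PSX = 38°  [△XVS]
3. ∠PLS = 56°  [△LPS]
4. ∠PXS = 124°  [cyclic LPXS, opposite ∠L+∠X]
5. ∠SPX = 18°  [△PXS]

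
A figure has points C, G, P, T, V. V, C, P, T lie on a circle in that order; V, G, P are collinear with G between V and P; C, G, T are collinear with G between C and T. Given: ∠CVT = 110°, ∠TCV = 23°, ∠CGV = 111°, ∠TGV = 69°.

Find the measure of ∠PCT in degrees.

∠PCT = 64°

1. ∠CTV = 47°  [△VCT]
2. ∠CGP = 69°  [linear pair at G on VP]
3. ∠CPV = 47°  [same arc VC]
4. ∠PCT = 64°  [△CGP]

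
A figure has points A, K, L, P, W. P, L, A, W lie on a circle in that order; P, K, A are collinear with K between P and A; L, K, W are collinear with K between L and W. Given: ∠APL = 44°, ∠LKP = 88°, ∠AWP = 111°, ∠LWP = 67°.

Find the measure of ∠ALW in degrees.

∠ALW = 21°

1. ∠AKL = 92°  [linear pair at K on PA]
2. ∠LAP = 67°  [same arc PL]
3. ∠ALW = 21°  [△LKA]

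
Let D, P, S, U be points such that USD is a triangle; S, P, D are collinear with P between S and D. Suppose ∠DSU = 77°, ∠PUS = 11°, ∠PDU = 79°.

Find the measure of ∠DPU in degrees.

∠DPU = 88°

1. ∠PSU = 77°  [P on ray SD]
2. ∠SPU = 92°  [△USP]
3. ∠DPU = 88°  [linear pair at P on SD]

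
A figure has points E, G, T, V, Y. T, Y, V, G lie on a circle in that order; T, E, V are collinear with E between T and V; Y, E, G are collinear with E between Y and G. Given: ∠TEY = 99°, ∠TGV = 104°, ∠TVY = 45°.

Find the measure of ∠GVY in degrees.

1. ∠VEY = 81°  [linear pair at E on TV]
2. ∠TYV = 76°  [cyclic TYVG, opposite ∠Y+∠G]
3. ∠VTY = 59°  [△TYV]
4. ∠GYV = 54°  [△YEV]
5. ∠VGY = 59°  [same arc YV]
6. ∠GVY = 67°  [△YVG]

∠GVY = 67°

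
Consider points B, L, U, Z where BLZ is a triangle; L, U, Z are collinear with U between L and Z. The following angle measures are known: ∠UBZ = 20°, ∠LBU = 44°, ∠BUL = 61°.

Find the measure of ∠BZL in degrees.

1. ∠BUZ = 119°  [linear pair at U on LZ]
2. ∠BZU = 41°  [△BUZ]
3. ∠BZL = 41°  [U on ray ZL]

∠BZL = 41°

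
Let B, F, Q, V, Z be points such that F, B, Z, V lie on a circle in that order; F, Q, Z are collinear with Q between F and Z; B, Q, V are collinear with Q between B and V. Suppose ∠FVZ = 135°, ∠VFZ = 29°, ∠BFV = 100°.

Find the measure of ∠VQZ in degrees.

∠VQZ = 93°

1. ∠FZV = 16°  [△FZV]
2. ∠VBZ = 29°  [same arc ZV]
3. ∠BZV = 80°  [cyclic FBZV, opposite ∠F+∠Z]
4. ∠BVZ = 71°  [△BZV]
5. ∠VQZ = 93°  [△ZQV]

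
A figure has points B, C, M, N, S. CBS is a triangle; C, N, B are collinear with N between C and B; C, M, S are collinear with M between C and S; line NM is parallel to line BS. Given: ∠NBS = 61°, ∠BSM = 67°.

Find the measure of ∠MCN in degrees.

∠MCN = 52°

1. ∠CBS = 61°  [N on ray BC]
2. ∠BSC = 67°  [M on ray SC]
3. ∠BCS = 52°  [△CBS]
4. ∠MCN = 52°  [N on CB, M on CS]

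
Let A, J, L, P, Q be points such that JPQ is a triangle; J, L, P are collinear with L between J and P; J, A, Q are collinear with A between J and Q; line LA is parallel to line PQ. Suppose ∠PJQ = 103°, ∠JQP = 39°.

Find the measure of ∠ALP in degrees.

1. ∠JPQ = 38°  [△JPQ]
2. ∠ALJ = 38°  [LA∥PQ, corresponding at L]
3. ∠ALP = 142°  [linear pair at L on JP]

∠ALP = 142°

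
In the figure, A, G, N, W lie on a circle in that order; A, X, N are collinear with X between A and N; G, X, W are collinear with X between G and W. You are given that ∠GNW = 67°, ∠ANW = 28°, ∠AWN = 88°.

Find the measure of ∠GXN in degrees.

1. ∠GAW = 113°  [cyclic AGNW, opposite ∠A+∠N]
2. ∠AGW = 28°  [same arc AW]
3. ∠NAW = 64°  [△ANW]
4. ∠AWG = 39°  [△AGW]
5. ∠NGW = 64°  [same arc NW]
6. ∠ANG = 39°  [same arc AG]
7. ∠GXN = 77°  [△GXN]

∠GXN = 77°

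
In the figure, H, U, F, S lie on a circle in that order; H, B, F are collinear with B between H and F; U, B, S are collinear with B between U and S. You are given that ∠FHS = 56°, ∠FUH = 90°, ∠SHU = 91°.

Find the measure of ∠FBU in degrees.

∠FBU = 69°

1. ∠FUS = 56°  [same arc FS]
2. ∠SFU = 89°  [cyclic HUFS, opposite ∠H+∠F]
3. ∠FSU = 35°  [△UFS]
4. ∠FHU = 35°  [same arc UF]
5. ∠HFU = 55°  [△HUF]
6. ∠FBU = 69°  [△UBF]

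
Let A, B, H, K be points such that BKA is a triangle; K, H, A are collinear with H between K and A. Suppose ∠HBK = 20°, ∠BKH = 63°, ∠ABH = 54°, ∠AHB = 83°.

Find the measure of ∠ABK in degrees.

1. ∠AKB = 63°  [H on ray KA]
2. ∠BAH = 43°  [△BHA]
3. ∠BAK = 43°  [H on ray AK]
4. ∠ABK = 74°  [△BKA]

∠ABK = 74°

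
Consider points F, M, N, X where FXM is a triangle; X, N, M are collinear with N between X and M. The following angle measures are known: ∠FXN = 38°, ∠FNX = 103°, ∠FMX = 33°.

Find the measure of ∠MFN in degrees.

∠MFN = 70°

1. ∠FNM = 77°  [linear pair at N on XM]
2. ∠FMN = 33°  [N on ray MX]
3. ∠MFN = 70°  [△FNM]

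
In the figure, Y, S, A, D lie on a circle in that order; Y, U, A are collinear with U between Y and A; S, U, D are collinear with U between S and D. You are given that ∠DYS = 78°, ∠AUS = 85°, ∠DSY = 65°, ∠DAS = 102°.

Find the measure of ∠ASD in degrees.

∠ASD = 58°

1. ∠SDY = 37°  [△YSD]
2. ∠SAY = 37°  [same arc YS]
3. ∠ASD = 58°  [△SUA]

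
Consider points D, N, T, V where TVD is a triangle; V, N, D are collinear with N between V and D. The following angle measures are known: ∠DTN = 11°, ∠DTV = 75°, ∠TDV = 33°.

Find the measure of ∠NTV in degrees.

1. ∠DVT = 72°  [△TVD]
2. ∠NDT = 33°  [N on ray DV]
3. ∠NVT = 72°  [N on ray VD]
4. ∠DNT = 136°  [△TND]
5. ∠TNV = 44°  [linear pair at N on VD]
6. ∠NTV = 64°  [△TVN]

∠NTV = 64°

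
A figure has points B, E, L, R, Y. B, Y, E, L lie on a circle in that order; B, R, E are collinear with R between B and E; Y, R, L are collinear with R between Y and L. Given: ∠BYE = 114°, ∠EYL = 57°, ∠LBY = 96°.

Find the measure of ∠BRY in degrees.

∠BRY = 84°

1. ∠BLE = 66°  [cyclic BYEL, opposite ∠Y+∠L]
2. ∠EBL = 57°  [same arc EL]
3. ∠LEY = 84°  [cyclic BYEL, opposite ∠B+∠E]
4. ∠BEL = 57°  [△BEL]
5. ∠ELY = 39°  [△YEL]
6. ∠BYL = 57°  [same arc BL]
7. ∠EBY = 39°  [same arc YE]
8. ∠BRY = 84°  [△BRY]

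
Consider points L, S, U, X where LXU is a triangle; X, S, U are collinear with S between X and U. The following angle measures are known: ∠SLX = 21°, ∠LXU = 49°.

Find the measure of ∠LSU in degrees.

∠LSU = 70°

1. ∠LXS = 49°  [S on ray XU]
2. ∠LSX = 110°  [△LXS]
3. ∠LSU = 70°  [linear pair at S on XU]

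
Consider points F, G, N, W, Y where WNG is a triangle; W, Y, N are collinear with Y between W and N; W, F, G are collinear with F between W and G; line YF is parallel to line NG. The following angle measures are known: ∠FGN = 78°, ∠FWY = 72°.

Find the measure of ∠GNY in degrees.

∠GNY = 30°

1. ∠NGW = 78°  [F on ray GW]
2. ∠GWN = 72°  [Y on WN, F on WG]
3. ∠GNW = 30°  [△WNG]
4. ∠GNY = 30°  [Y on ray NW]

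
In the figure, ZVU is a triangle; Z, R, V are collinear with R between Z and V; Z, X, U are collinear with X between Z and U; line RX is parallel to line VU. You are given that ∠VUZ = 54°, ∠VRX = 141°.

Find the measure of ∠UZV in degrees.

1. ∠RXZ = 54°  [RX∥VU, corresponding at X]
2. ∠XRZ = 39°  [linear pair at R on ZV]
3. ∠RZX = 87°  [△ZRX]
4. ∠UZV = 87°  [R on ZV, X on ZU]

∠UZV = 87°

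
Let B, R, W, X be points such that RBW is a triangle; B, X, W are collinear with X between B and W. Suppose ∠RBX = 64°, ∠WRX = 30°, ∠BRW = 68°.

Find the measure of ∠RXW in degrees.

∠RXW = 102°

1. ∠RBW = 64°  [X on ray BW]
2. ∠BWR = 48°  [△RBW]
3. ∠RWX = 48°  [X on ray WB]
4. ∠RXW = 102°  [△RXW]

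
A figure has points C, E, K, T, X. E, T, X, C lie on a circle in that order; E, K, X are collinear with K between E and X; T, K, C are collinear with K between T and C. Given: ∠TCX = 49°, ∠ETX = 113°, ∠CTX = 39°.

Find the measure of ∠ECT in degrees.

∠ECT = 18°

1. ∠TEX = 49°  [same arc TX]
2. ∠EXT = 18°  [△ETX]
3. ∠ECT = 18°  [same arc ET]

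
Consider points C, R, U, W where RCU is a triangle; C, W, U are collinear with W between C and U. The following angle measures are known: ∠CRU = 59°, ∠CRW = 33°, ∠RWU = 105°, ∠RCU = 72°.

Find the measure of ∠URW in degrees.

1. ∠CUR = 49°  [△RCU]
2. ∠RUW = 49°  [W on ray UC]
3. ∠URW = 26°  [△RWU]

∠URW = 26°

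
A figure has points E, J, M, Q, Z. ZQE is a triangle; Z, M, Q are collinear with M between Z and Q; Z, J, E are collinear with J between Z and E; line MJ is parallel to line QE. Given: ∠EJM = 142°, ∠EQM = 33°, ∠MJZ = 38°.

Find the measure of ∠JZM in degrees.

1. ∠EQZ = 33°  [M on ray QZ]
2. ∠QEZ = 38°  [MJ∥QE, corresponding at J]
3. ∠EZQ = 109°  [△ZQE]
4. ∠JZM = 109°  [M on ZQ, J on ZE]

∠JZM = 109°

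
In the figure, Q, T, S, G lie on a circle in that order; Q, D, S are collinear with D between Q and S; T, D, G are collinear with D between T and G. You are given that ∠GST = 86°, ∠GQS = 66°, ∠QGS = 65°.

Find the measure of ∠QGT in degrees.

∠QGT = 37°

1. ∠GQT = 94°  [cyclic QTSG, opposite ∠Q+∠S]
2. ∠GSQ = 49°  [△QSG]
3. ∠GTQ = 49°  [same arc QG]
4. ∠QGT = 37°  [△QTG]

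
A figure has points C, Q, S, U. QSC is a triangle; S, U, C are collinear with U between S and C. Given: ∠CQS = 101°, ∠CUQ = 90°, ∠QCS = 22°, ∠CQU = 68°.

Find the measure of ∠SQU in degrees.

∠SQU = 33°

1. ∠CSQ = 57°  [△QSC]
2. ∠QUS = 90°  [linear pair at U on SC]
3. ∠QSU = 57°  [U on ray SC]
4. ∠SQU = 33°  [△QSU]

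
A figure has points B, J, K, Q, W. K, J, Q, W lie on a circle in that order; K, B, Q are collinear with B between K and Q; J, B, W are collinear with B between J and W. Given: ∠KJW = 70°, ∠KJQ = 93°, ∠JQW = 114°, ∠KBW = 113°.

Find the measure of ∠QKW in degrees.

1. ∠KQW = 70°  [same arc KW]
2. ∠KWQ = 87°  [cyclic KJQW, opposite ∠J+∠W]
3. ∠QKW = 23°  [△KQW]

∠QKW = 23°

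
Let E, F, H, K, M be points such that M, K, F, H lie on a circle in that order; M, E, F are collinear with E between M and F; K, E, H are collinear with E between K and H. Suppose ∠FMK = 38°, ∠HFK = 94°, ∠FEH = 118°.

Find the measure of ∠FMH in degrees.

∠FMH = 48°

1. ∠FHK = 38°  [same arc KF]
2. ∠FKH = 48°  [△KFH]
3. ∠FMH = 48°  [same arc FH]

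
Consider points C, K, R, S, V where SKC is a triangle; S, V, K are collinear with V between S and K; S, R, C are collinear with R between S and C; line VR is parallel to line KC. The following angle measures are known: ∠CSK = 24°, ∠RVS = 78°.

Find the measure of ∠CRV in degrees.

∠CRV = 102°

1. ∠RSV = 24°  [V on SK, R on SC]
2. ∠SRV = 78°  [△SVR]
3. ∠CRV = 102°  [linear pair at R on SC]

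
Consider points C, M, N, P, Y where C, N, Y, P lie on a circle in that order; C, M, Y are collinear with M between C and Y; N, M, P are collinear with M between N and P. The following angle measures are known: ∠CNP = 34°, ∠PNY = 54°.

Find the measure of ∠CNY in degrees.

∠CNY = 88°

1. ∠CYP = 34°  [same arc CP]
2. ∠PCY = 54°  [same arc YP]
3. ∠CPY = 92°  [△CYP]
4. ∠CNY = 88°  [cyclic CNYP, opposite ∠N+∠P]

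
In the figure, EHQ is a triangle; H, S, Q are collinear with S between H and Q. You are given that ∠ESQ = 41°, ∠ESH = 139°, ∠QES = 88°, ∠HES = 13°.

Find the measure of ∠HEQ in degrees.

∠HEQ = 101°

1. ∠EQS = 51°  [△ESQ]
2. ∠EHS = 28°  [△EHS]
3. ∠EQH = 51°  [S on ray QH]
4. ∠EHQ = 28°  [S on ray HQ]
5. ∠HEQ = 101°  [△EHQ]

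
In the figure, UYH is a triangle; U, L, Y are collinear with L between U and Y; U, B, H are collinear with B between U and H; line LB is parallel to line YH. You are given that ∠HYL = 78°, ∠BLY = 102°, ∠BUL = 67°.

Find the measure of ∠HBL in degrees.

1. ∠BLU = 78°  [linear pair at L on UY]
2. ∠LBU = 35°  [△ULB]
3. ∠HBL = 145°  [linear pair at B on UH]

∠HBL = 145°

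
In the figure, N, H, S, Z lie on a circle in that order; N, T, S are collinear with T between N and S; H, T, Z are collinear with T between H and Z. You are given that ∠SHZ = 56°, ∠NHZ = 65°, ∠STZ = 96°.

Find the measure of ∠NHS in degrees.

∠NHS = 121°

1. ∠SNZ = 56°  [same arc SZ]
2. ∠NSZ = 65°  [same arc NZ]
3. ∠NZS = 59°  [△NSZ]
4. ∠NHS = 121°  [cyclic NHSZ, opposite ∠H+∠Z]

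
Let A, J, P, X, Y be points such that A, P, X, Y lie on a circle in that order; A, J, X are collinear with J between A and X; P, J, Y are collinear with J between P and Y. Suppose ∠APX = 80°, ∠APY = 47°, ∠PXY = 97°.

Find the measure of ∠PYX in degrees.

∠PYX = 50°

1. ∠AYX = 100°  [cyclic APXY, opposite ∠P+∠Y]
2. ∠AXY = 47°  [same arc AY]
3. ∠XAY = 33°  [△AXY]
4. ∠XPY = 33°  [same arc XY]
5. ∠PYX = 50°  [△PXY]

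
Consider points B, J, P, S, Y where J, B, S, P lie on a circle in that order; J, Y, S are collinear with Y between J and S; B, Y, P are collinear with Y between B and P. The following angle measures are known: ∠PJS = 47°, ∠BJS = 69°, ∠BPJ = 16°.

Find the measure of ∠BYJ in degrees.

∠BYJ = 63°

1. ∠PBS = 47°  [same arc SP]
2. ∠BSJ = 16°  [same arc JB]
3. ∠BYS = 117°  [△BYS]
4. ∠BYJ = 63°  [linear pair at Y on JS]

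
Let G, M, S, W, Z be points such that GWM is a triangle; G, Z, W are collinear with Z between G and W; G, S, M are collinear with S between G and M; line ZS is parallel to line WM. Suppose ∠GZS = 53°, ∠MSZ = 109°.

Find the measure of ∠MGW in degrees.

∠MGW = 56°

1. ∠GSZ = 71°  [linear pair at S on GM]
2. ∠SGZ = 56°  [△GZS]
3. ∠MGW = 56°  [Z on GW, S on GM]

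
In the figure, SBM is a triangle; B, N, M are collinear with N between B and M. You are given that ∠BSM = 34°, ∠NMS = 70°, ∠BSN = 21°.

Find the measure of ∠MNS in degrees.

∠MNS = 97°

1. ∠BMS = 70°  [N on ray MB]
2. ∠MBS = 76°  [△SBM]
3. ∠NBS = 76°  [N on ray BM]
4. ∠BNS = 83°  [△SBN]
5. ∠MNS = 97°  [linear pair at N on BM]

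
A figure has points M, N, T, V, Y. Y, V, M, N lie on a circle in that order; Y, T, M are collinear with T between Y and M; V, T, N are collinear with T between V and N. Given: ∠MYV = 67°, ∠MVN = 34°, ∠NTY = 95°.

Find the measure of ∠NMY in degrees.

1. ∠MNV = 67°  [same arc VM]
2. ∠MTN = 85°  [linear pair at T on YM]
3. ∠NMY = 28°  [△MTN]

∠NMY = 28°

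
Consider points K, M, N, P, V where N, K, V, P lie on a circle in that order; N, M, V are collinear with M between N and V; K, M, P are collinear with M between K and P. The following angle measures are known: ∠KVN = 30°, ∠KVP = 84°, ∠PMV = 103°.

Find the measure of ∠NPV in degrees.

∠NPV = 53°

1. ∠KPN = 30°  [same arc NK]
2. ∠KNP = 96°  [cyclic NKVP, opposite ∠N+∠V]
3. ∠NMP = 77°  [linear pair at M on NV]
4. ∠NKP = 54°  [△NKP]
5. ∠PNV = 73°  [△NMP]
6. ∠NVP = 54°  [same arc NP]
7. ∠NPV = 53°  [△NVP]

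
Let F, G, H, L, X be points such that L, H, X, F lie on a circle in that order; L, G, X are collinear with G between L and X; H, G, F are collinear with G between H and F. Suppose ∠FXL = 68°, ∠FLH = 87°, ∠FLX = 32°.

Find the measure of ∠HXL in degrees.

∠HXL = 25°

1. ∠FHL = 68°  [same arc LF]
2. ∠HFL = 25°  [△LHF]
3. ∠HXL = 25°  [same arc LH]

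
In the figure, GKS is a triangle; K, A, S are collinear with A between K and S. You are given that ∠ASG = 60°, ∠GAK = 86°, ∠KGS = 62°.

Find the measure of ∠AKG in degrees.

∠AKG = 58°

1. ∠GSK = 60°  [A on ray SK]
2. ∠GKS = 58°  [△GKS]
3. ∠AKG = 58°  [A on ray KS]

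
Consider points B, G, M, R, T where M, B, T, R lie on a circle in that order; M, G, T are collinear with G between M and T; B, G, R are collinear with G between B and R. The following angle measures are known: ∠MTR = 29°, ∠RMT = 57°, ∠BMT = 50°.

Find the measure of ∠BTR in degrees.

1. ∠RBT = 57°  [same arc TR]
2. ∠BRT = 50°  [same arc BT]
3. ∠BTR = 73°  [△BTR]

∠BTR = 73°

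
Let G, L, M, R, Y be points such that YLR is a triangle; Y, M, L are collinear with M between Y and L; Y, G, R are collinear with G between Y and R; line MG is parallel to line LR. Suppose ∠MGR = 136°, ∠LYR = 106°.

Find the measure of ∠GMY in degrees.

∠GMY = 30°

1. ∠MGY = 44°  [linear pair at G on YR]
2. ∠GYM = 106°  [M on YL, G on YR]
3. ∠GMY = 30°  [△YMG]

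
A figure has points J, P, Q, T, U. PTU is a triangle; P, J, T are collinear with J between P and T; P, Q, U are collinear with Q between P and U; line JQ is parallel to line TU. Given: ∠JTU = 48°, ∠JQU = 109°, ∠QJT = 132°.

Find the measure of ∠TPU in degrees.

1. ∠JQP = 71°  [linear pair at Q on PU]
2. ∠PJQ = 48°  [linear pair at J on PT]
3. ∠JPQ = 61°  [△PJQ]
4. ∠TPU = 61°  [J on PT, Q on PU]

∠TPU = 61°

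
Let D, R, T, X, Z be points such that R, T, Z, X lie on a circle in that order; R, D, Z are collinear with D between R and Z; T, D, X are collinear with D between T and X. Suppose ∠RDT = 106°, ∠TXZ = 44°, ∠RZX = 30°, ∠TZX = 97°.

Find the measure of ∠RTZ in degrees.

∠RTZ = 69°

1. ∠TDZ = 74°  [linear pair at D on RZ]
2. ∠TRZ = 44°  [same arc TZ]
3. ∠XTZ = 39°  [△TZX]
4. ∠RZT = 67°  [△TDZ]
5. ∠RTZ = 69°  [△RTZ]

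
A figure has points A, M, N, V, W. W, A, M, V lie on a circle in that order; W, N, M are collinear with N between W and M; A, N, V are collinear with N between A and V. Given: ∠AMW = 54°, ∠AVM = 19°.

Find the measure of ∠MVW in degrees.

1. ∠AWM = 19°  [same arc AM]
2. ∠MAW = 107°  [△WAM]
3. ∠MVW = 73°  [cyclic WAMV, opposite ∠A+∠V]

∠MVW = 73°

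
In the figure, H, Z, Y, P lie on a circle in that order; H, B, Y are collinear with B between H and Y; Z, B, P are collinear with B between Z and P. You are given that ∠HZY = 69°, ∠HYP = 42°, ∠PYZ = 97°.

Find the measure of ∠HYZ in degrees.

1. ∠HZP = 42°  [same arc HP]
2. ∠PHZ = 83°  [cyclic HZYP, opposite ∠H+∠Y]
3. ∠HPZ = 55°  [△HZP]
4. ∠HYZ = 55°  [same arc HZ]

∠HYZ = 55°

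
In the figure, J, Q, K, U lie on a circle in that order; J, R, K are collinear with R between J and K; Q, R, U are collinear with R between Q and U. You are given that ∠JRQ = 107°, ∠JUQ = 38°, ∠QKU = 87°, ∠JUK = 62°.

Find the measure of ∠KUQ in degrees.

1. ∠KRQ = 73°  [linear pair at R on JK]
2. ∠JKQ = 38°  [same arc JQ]
3. ∠KQU = 69°  [△QRK]
4. ∠KUQ = 24°  [△QKU]

∠KUQ = 24°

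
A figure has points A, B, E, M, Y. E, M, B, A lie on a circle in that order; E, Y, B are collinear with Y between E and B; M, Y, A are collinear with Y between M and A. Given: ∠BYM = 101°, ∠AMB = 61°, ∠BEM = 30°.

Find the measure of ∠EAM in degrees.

∠EAM = 18°

1. ∠AYE = 101°  [vertical angles at Y]
2. ∠AEB = 61°  [same arc BA]
3. ∠EAM = 18°  [△EYA]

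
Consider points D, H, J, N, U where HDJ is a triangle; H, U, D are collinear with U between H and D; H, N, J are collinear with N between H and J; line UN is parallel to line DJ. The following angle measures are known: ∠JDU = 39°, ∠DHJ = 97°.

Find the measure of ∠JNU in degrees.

1. ∠HDJ = 39°  [U on ray DH]
2. ∠DJH = 44°  [△HDJ]
3. ∠HNU = 44°  [UN∥DJ, corresponding at N]
4. ∠JNU = 136°  [linear pair at N on HJ]

∠JNU = 136°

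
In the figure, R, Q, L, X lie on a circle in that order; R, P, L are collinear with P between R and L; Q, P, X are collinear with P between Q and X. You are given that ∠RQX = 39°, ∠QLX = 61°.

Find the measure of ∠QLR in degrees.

1. ∠QRX = 119°  [cyclic RQLX, opposite ∠R+∠L]
2. ∠QXR = 22°  [△RQX]
3. ∠QLR = 22°  [same arc RQ]

∠QLR = 22°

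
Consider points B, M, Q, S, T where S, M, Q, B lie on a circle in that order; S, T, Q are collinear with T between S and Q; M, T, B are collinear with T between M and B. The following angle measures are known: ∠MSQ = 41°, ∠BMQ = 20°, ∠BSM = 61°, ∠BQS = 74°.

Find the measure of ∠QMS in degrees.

∠QMS = 94°

1. ∠BSQ = 20°  [same arc QB]
2. ∠QBS = 86°  [△SQB]
3. ∠QMS = 94°  [cyclic SMQB, opposite ∠M+∠B]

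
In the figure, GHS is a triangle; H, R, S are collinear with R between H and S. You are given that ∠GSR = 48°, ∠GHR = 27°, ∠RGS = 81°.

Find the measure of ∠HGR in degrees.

1. ∠GRS = 51°  [△GRS]
2. ∠GRH = 129°  [linear pair at R on HS]
3. ∠HGR = 24°  [△GHR]

∠HGR = 24°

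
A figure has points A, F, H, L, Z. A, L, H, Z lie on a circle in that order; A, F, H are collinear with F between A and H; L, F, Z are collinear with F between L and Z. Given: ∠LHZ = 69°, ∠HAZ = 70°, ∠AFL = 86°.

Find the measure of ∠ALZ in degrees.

∠ALZ = 53°

1. ∠HLZ = 70°  [same arc HZ]
2. ∠HFZ = 86°  [vertical angles at F]
3. ∠HZL = 41°  [△LHZ]
4. ∠AHZ = 53°  [△HFZ]
5. ∠ALZ = 53°  [same arc AZ]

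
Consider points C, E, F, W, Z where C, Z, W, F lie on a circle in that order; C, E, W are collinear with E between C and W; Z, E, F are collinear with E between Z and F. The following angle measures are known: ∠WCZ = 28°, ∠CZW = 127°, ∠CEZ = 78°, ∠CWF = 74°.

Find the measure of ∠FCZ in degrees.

∠FCZ = 81°

1. ∠CWZ = 25°  [△CZW]
2. ∠CZF = 74°  [△CEZ]
3. ∠CFZ = 25°  [same arc CZ]
4. ∠FCZ = 81°  [△CZF]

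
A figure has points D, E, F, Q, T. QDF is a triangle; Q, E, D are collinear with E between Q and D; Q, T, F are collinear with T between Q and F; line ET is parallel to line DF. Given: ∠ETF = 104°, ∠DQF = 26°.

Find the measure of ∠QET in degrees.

∠QET = 78°

1. ∠ETQ = 76°  [linear pair at T on QF]
2. ∠EQT = 26°  [E on QD, T on QF]
3. ∠QET = 78°  [△QET]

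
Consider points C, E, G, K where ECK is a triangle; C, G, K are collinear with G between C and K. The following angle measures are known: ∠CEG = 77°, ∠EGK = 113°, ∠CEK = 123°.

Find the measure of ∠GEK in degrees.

1. ∠CGE = 67°  [linear pair at G on CK]
2. ∠ECG = 36°  [△ECG]
3. ∠ECK = 36°  [G on ray CK]
4. ∠CKE = 21°  [△ECK]
5. ∠EKG = 21°  [G on ray KC]
6. ∠GEK = 46°  [△EGK]

∠GEK = 46°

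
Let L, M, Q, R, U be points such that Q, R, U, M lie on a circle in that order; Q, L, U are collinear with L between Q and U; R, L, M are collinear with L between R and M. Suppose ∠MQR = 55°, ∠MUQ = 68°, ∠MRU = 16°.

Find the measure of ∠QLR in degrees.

∠QLR = 73°

1. ∠MUR = 125°  [cyclic QRUM, opposite ∠Q+∠U]
2. ∠MRQ = 68°  [same arc QM]
3. ∠RMU = 39°  [△RUM]
4. ∠RQU = 39°  [same arc RU]
5. ∠QLR = 73°  [△QLR]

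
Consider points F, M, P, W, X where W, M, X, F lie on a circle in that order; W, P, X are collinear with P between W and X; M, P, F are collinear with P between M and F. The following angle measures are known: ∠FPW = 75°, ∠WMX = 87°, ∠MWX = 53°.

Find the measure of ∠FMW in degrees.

1. ∠MPX = 75°  [vertical angles at P]
2. ∠MPW = 105°  [linear pair at P on WX]
3. ∠FMW = 22°  [△WPM]

∠FMW = 22°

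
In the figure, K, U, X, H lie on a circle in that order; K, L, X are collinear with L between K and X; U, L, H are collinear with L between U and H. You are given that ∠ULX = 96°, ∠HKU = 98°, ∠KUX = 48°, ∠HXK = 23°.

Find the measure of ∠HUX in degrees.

∠HUX = 25°

1. ∠KHX = 132°  [cyclic KUXH, opposite ∠U+∠H]
2. ∠HKX = 25°  [△KXH]
3. ∠HUX = 25°  [same arc XH]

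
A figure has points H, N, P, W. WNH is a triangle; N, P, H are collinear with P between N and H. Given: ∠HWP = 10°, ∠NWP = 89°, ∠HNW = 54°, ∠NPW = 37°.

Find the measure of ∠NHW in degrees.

1. ∠HPW = 143°  [linear pair at P on NH]
2. ∠PHW = 27°  [△WPH]
3. ∠NHW = 27°  [P on ray HN]

∠NHW = 27°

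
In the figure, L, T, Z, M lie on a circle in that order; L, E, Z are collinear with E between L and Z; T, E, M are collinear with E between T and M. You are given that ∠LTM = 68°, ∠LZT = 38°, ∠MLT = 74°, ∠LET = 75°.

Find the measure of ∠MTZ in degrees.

∠MTZ = 37°

1. ∠LZM = 68°  [same arc LM]
2. ∠MZT = 106°  [cyclic LTZM, opposite ∠L+∠Z]
3. ∠MEZ = 75°  [vertical angles at E]
4. ∠TMZ = 37°  [△ZEM]
5. ∠MTZ = 37°  [△TZM]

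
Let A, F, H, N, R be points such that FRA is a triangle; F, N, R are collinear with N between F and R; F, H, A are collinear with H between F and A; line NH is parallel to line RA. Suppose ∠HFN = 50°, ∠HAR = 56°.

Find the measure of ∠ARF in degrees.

∠ARF = 74°

1. ∠AFR = 50°  [N on FR, H on FA]
2. ∠FAR = 56°  [H on ray AF]
3. ∠ARF = 74°  [△FRA]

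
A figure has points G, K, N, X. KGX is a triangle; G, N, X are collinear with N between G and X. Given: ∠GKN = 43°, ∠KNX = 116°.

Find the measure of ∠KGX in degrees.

∠KGX = 73°

1. ∠GNK = 64°  [linear pair at N on GX]
2. ∠KGN = 73°  [△KGN]
3. ∠KGX = 73°  [N on ray GX]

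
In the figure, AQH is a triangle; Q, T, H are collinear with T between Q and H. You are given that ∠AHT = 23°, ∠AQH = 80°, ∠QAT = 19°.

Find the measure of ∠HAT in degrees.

1. ∠AQT = 80°  [T on ray QH]
2. ∠ATQ = 81°  [△AQT]
3. ∠ATH = 99°  [linear pair at T on QH]
4. ∠HAT = 58°  [△ATH]

∠HAT = 58°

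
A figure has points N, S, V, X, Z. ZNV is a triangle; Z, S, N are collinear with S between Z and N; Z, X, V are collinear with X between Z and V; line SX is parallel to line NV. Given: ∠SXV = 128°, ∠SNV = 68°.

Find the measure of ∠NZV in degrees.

1. ∠SXZ = 52°  [linear pair at X on ZV]
2. ∠VNZ = 68°  [S on ray NZ]
3. ∠NVZ = 52°  [SX∥NV, corresponding at X]
4. ∠NZV = 60°  [△ZNV]

∠NZV = 60°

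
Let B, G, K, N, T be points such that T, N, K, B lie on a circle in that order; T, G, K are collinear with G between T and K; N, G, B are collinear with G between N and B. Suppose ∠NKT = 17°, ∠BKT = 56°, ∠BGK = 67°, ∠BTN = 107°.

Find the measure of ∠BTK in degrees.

∠BTK = 50°

1. ∠NBT = 17°  [same arc TN]
2. ∠BGT = 113°  [linear pair at G on TK]
3. ∠BTK = 50°  [△TGB]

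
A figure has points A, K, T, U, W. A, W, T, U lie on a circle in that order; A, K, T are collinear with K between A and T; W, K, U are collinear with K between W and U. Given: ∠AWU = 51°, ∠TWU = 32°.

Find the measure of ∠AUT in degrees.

1. ∠ATU = 51°  [same arc AU]
2. ∠TAU = 32°  [same arc TU]
3. ∠AUT = 97°  [△ATU]

∠AUT = 97°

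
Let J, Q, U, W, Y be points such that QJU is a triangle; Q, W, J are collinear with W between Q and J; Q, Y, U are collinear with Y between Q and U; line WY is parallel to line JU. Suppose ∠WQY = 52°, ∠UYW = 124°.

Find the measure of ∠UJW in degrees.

∠UJW = 72°

1. ∠QYW = 56°  [linear pair at Y on QU]
2. ∠QWY = 72°  [△QWY]
3. ∠JWY = 108°  [linear pair at W on QJ]
4. ∠UJW = 72°  [WY∥JU, co-interior at J–W]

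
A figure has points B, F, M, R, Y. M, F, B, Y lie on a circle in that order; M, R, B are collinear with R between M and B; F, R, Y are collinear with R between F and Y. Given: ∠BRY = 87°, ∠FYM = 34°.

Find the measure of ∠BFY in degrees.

1. ∠FRM = 87°  [vertical angles at R]
2. ∠FBM = 34°  [same arc MF]
3. ∠BRF = 93°  [linear pair at R on MB]
4. ∠BFY = 53°  [△FRB]

∠BFY = 53°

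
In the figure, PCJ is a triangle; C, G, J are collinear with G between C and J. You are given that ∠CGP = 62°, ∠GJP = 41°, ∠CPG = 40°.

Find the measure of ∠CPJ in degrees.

∠CPJ = 61°

1. ∠GCP = 78°  [△PCG]
2. ∠CJP = 41°  [G on ray JC]
3. ∠JCP = 78°  [G on ray CJ]
4. ∠CPJ = 61°  [△PCJ]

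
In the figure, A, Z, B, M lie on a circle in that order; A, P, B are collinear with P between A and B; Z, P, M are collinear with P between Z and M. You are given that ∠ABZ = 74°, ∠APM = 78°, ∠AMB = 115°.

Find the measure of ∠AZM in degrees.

1. ∠AMZ = 74°  [same arc AZ]
2. ∠BAM = 28°  [△APM]
3. ∠ABM = 37°  [△ABM]
4. ∠AZM = 37°  [same arc AM]

∠AZM = 37°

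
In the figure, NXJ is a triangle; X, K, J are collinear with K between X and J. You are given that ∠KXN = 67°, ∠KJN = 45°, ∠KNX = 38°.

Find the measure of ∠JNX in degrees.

∠JNX = 68°

1. ∠JXN = 67°  [K on ray XJ]
2. ∠NJX = 45°  [K on ray JX]
3. ∠JNX = 68°  [△NXJ]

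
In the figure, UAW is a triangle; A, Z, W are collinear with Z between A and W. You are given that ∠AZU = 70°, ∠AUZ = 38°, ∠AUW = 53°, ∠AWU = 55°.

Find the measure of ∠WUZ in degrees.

1. ∠UZW = 110°  [linear pair at Z on AW]
2. ∠UWZ = 55°  [Z on ray WA]
3. ∠WUZ = 15°  [△UZW]

∠WUZ = 15°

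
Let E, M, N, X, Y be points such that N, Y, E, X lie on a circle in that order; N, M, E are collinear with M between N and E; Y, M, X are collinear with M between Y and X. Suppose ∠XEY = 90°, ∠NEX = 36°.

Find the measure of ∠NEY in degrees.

1. ∠XNY = 90°  [cyclic NYEX, opposite ∠N+∠E]
2. ∠NYX = 36°  [same arc NX]
3. ∠NXY = 54°  [△NYX]
4. ∠NEY = 54°  [same arc NY]

∠NEY = 54°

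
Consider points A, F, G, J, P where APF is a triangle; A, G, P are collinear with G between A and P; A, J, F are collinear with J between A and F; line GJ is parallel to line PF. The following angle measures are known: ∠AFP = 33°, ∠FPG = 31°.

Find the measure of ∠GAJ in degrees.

∠GAJ = 116°

1. ∠APF = 31°  [G on ray PA]
2. ∠FAP = 116°  [△APF]
3. ∠GAJ = 116°  [G on AP, J on AF]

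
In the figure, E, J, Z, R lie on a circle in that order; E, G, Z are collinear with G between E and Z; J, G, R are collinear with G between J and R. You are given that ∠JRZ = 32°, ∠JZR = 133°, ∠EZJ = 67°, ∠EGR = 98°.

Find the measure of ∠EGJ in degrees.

1. ∠RJZ = 15°  [△JZR]
2. ∠JGZ = 98°  [△JGZ]
3. ∠EGJ = 82°  [linear pair at G on EZ]

∠EGJ = 82°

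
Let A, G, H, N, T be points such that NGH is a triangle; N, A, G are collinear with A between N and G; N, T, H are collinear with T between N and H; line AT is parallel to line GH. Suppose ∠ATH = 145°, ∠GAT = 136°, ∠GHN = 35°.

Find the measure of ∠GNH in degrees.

∠GNH = 101°

1. ∠ATN = 35°  [linear pair at T on NH]
2. ∠NAT = 44°  [linear pair at A on NG]
3. ∠ANT = 101°  [△NAT]
4. ∠GNH = 101°  [A on NG, T on NH]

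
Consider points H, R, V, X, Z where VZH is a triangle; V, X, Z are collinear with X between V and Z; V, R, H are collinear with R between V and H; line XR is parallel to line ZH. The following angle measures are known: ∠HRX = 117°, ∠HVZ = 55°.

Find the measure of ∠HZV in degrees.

1. ∠VRX = 63°  [linear pair at R on VH]
2. ∠RVX = 55°  [X on VZ, R on VH]
3. ∠RXV = 62°  [△VXR]
4. ∠HZV = 62°  [XR∥ZH, corresponding at X]

∠HZV = 62°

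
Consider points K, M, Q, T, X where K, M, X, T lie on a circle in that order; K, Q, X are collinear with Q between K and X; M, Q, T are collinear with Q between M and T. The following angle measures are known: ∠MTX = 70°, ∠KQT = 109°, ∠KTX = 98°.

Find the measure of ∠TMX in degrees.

1. ∠MKX = 70°  [same arc MX]
2. ∠MQX = 109°  [vertical angles at Q]
3. ∠KMX = 82°  [cyclic KMXT, opposite ∠M+∠T]
4. ∠KXM = 28°  [△KMX]
5. ∠TMX = 43°  [△MQX]

∠TMX = 43°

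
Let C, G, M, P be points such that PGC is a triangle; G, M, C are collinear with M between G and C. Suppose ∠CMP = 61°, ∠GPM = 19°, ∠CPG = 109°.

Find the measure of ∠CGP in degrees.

∠CGP = 42°

1. ∠GMP = 119°  [linear pair at M on GC]
2. ∠MGP = 42°  [△PGM]
3. ∠CGP = 42°  [M on ray GC]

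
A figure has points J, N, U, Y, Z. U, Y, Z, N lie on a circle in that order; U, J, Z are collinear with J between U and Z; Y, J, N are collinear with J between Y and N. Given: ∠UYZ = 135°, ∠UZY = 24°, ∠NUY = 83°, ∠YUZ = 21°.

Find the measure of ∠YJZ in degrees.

∠YJZ = 94°

1. ∠UNY = 24°  [same arc UY]
2. ∠NYU = 73°  [△UYN]
3. ∠UJY = 86°  [△UJY]
4. ∠YJZ = 94°  [linear pair at J on UZ]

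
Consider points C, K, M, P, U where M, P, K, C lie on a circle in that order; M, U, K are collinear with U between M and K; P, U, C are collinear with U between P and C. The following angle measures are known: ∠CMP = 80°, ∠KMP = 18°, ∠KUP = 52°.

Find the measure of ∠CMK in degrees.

1. ∠CKP = 100°  [cyclic MPKC, opposite ∠M+∠K]
2. ∠KCP = 18°  [same arc PK]
3. ∠CPK = 62°  [△PKC]
4. ∠CMK = 62°  [same arc KC]

∠CMK = 62°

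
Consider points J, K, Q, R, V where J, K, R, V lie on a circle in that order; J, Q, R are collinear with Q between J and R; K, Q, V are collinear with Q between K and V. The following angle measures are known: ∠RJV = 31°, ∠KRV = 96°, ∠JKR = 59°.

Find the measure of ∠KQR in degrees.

1. ∠RKV = 31°  [same arc RV]
2. ∠KVR = 53°  [△KRV]
3. ∠KJR = 53°  [same arc KR]
4. ∠JRK = 68°  [△JKR]
5. ∠KQR = 81°  [△KQR]

∠KQR = 81°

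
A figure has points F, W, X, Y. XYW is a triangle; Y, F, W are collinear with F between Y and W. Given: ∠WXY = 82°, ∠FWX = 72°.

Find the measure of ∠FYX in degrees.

1. ∠XWY = 72°  [F on ray WY]
2. ∠WYX = 26°  [△XYW]
3. ∠FYX = 26°  [F on ray YW]

∠FYX = 26°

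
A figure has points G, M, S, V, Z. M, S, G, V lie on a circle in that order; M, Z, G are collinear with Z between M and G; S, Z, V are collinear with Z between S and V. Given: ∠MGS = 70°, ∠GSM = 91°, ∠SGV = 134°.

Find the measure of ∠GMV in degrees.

1. ∠MVS = 70°  [same arc MS]
2. ∠GVM = 89°  [cyclic MSGV, opposite ∠S+∠V]
3. ∠SMV = 46°  [cyclic MSGV, opposite ∠M+∠G]
4. ∠MSV = 64°  [△MSV]
5. ∠MGV = 64°  [same arc MV]
6. ∠GMV = 27°  [△MGV]

∠GMV = 27°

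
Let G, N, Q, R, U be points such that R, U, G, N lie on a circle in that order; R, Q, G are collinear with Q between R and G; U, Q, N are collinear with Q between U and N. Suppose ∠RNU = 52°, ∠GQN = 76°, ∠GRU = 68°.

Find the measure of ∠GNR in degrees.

1. ∠RGU = 52°  [same arc RU]
2. ∠GUR = 60°  [△RUG]
3. ∠GNR = 120°  [cyclic RUGN, opposite ∠U+∠N]

∠GNR = 120°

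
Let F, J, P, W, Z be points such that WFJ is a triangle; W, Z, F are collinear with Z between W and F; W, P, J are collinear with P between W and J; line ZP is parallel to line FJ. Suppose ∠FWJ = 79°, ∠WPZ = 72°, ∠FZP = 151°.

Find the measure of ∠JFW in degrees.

∠JFW = 29°

1. ∠PWZ = 79°  [Z on WF, P on WJ]
2. ∠PZW = 29°  [△WZP]
3. ∠JFW = 29°  [ZP∥FJ, corresponding at Z]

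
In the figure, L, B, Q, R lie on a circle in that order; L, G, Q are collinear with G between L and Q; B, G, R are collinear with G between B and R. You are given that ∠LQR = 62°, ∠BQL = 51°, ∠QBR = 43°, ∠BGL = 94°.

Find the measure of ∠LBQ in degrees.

1. ∠LBR = 62°  [same arc LR]
2. ∠BLQ = 24°  [△LGB]
3. ∠LBQ = 105°  [△LBQ]

∠LBQ = 105°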